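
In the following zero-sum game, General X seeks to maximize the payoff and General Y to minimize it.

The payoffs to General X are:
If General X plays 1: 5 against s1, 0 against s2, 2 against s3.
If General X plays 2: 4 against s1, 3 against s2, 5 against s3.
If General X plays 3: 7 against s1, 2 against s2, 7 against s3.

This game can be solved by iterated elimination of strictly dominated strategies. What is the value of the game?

Column s3 is strictly dominated by s2 for General Y (0<2, 3<5, 2<7); eliminate s3.
Row 1 is strictly dominated by row 3 (7>5, 2>0); eliminate 1.
Column s1 is strictly dominated by s2 for General Y (3<4, 2<7); eliminate s1.
Row 3 is strictly dominated by row 2 (3>2); eliminate 3.
Only (2, s2) remains, with payoff 3.

3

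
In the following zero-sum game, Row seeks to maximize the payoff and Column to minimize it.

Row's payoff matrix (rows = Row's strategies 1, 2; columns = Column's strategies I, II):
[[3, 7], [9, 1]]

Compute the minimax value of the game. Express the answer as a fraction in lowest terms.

Row minima are 3 and 1, so Row's maximin is 3; column maxima are 9 and 7, so Column's minimax is 7. These differ, so the equilibrium is in mixed strategies.
Let Row play 1 with probability p. Column is indifferent when 3p + 9(1−p) = 7p + (1−p), giving p = 2/3.
Let Column play I with probability q. Row is indifferent when 3q + 7(1−q) = 9q + (1−q), giving q = 1/2.
The value is 3·(1/2) + (7)·(1/2) = 5.

5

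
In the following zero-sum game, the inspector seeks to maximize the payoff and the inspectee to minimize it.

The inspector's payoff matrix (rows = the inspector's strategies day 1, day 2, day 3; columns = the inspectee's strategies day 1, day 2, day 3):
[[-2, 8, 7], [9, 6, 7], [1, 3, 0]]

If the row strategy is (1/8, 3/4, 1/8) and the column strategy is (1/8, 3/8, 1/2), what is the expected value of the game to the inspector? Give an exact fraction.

195/32

Against (1/8, 3/8, 1/2), each row's expected payoff is day 1: 25/4; day 2: 55/8; day 3: 5/4.
Taking the (1/8, 3/4, 1/8)-weighted average: (1/8)·(25/4) + (3/4)·(55/8) + (1/8)·(5/4) = 195/32.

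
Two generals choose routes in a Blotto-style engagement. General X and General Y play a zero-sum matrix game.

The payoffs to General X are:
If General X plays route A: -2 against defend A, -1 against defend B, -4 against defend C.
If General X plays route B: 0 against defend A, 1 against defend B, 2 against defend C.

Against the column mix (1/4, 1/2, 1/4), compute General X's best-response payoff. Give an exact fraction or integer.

route A: (-2)·(1/4) + (-1)·(1/2) + (-4)·(1/4) = -2.
route B: (0)·(1/4) + (1)·(1/2) + (2)·(1/4) = 1.
The best pure response is route B with expected payoff 1.

1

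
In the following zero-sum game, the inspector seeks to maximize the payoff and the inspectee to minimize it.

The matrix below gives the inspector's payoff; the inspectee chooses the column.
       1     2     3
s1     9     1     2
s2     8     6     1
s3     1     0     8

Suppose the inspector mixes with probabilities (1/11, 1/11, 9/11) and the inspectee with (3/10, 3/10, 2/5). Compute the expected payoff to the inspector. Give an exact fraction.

Against (3/10, 3/10, 2/5), each row's expected payoff is s1: 19/5; s2: 23/5; s3: 7/2.
Taking the (1/11, 1/11, 9/11)-weighted average: (1/11)·(19/5) + (1/11)·(23/5) + (9/11)·(7/2) = 399/110.

399/110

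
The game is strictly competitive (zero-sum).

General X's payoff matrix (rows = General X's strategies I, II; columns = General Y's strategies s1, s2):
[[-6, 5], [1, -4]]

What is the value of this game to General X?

-19/16

Row minima are -6 and -4, so General X's maximin is -4; column maxima are 1 and 5, so General Y's minimax is 1. These differ, so the equilibrium is in mixed strategies.
Let General X play I with probability p. General Y is indifferent when −6p + (1−p) = 5p − 4(1−p), giving p = 5/16.
Let General Y play s1 with probability q. General X is indifferent when −6q + 5(1−q) = q − 4(1−q), giving q = 9/16.
The value is -6·(9/16) + (5)·(7/16) = -19/16.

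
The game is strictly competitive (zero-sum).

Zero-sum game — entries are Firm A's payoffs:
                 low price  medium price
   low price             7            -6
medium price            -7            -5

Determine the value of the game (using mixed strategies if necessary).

Row minima are -6 and -7, so Firm A's maximin is -6; column maxima are 7 and -5, so Firm B's minimax is -5. These differ, so the equilibrium is in mixed strategies.
Let Firm A play low price with probability p. Firm B is indifferent when 7p − 7(1−p) = −6p − 5(1−p), giving p = 2/15.
Let Firm B play low price with probability q. Firm A is indifferent when 7q − 6(1−q) = −7q − 5(1−q), giving q = 1/15.
The value is 7·(1/15) + (-6)·(14/15) = -77/15.

-77/15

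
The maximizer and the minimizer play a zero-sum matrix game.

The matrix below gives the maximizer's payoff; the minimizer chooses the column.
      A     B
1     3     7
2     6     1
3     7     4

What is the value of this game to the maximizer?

Row 2 is strictly dominated by row 3, so the maximizer never plays it.
The remaining 2×2 game on (1, 3) × (A, B) has no saddle point. Let the maximizer play 1 with probability p; indifference gives 3p + 7(1−p) = 7p + 4(1−p), so p = 3/7.
Similarly the minimizer's optimal q on A is 3/7, and the value is 3·(3/7) + (7)·(4/7) = 37/7.

37/7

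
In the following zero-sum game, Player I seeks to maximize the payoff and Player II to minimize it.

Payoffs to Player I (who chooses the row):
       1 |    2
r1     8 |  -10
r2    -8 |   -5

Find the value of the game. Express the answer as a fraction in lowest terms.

Row minima are -10 and -8, so Player I's maximin is -8; column maxima are 8 and -5, so Player II's minimax is -5. These differ, so the equilibrium is in mixed strategies.
Let Player I play r1 with probability p. Player II is indifferent when 8p − 8(1−p) = −10p − 5(1−p), giving p = 1/7.
Let Player II play 1 with probability q. Player I is indifferent when 8q − 10(1−q) = −8q − 5(1−q), giving q = 5/21.
The value is 8·(5/21) + (-10)·(16/21) = -40/7.

-40/7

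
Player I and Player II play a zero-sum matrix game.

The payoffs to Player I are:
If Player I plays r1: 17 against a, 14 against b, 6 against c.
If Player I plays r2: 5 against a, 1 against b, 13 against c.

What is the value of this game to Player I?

44/5

Column a is strictly dominated by b for Player II (it gives Player I more in every row).
The remaining 2×2 game on (r1, r2) × (b, c) has no saddle point. Let Player I play r1 with probability p; indifference gives 14p + (1−p) = 6p + 13(1−p), so p = 3/5.
Similarly Player II's optimal q on b is 7/20, and the value is 14·(7/20) + (6)·(13/20) = 44/5.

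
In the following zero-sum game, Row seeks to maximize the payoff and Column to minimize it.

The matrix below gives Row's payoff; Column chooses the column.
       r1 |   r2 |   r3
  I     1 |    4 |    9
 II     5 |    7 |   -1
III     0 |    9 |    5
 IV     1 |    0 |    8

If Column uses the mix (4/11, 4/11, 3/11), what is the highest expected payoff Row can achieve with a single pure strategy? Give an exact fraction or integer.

I: (1)·(4/11) + (4)·(4/11) + (9)·(3/11) = 47/11.
II: (5)·(4/11) + (7)·(4/11) + (-1)·(3/11) = 45/11.
III: (0)·(4/11) + (9)·(4/11) + (5)·(3/11) = 51/11.
IV: (1)·(4/11) + (0)·(4/11) + (8)·(3/11) = 28/11.
The best pure response is III with expected payoff 51/11.

51/11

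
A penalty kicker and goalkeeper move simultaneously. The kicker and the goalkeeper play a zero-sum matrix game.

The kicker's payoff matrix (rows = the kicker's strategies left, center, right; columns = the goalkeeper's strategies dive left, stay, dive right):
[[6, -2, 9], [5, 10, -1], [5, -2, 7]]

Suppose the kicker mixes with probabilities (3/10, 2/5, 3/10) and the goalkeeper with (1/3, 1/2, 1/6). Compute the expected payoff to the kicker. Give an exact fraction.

39/10

Against (1/3, 1/2, 1/6), each row's expected payoff is left: 5/2; center: 13/2; right: 11/6.
Taking the (3/10, 2/5, 3/10)-weighted average: (3/10)·(5/2) + (2/5)·(13/2) + (3/10)·(11/6) = 39/10.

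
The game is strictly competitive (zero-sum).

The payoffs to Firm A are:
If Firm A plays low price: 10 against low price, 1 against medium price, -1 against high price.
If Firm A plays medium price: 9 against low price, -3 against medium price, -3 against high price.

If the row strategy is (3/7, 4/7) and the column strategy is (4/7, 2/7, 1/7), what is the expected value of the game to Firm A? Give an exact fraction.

33/7

Against (4/7, 2/7, 1/7), each row's expected payoff is low price: 41/7; medium price: 27/7.
Taking the (3/7, 4/7)-weighted average: (3/7)·(41/7) + (4/7)·(27/7) = 33/7.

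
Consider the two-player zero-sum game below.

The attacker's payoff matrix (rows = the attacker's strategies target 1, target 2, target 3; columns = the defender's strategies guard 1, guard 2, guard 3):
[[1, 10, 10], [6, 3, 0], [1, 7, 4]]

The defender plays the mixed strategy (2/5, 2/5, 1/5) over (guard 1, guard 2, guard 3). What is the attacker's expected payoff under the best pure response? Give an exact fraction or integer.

32/5

target 1: (1)·(2/5) + (10)·(2/5) + (10)·(1/5) = 32/5.
target 2: (6)·(2/5) + (3)·(2/5) + (0)·(1/5) = 18/5.
target 3: (1)·(2/5) + (7)·(2/5) + (4)·(1/5) = 4.
The best pure response is target 1 with expected payoff 32/5.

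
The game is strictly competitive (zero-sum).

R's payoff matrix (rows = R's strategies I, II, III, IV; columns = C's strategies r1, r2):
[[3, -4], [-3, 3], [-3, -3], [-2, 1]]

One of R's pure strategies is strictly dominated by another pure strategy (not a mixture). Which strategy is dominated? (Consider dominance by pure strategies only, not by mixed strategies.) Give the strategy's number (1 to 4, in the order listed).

Compare III with IV: -2 > -3, 1 > -3.
So IV strictly dominates III for R; III is strictly dominated.

3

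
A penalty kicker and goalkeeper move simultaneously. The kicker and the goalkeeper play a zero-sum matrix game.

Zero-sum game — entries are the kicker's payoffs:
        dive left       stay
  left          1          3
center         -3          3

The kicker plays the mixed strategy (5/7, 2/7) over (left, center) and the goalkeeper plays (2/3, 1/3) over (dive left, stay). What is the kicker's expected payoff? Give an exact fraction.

19/21

Against (2/3, 1/3), each row's expected payoff is left: 5/3; center: -1.
Taking the (5/7, 2/7)-weighted average: (5/7)·(5/3) + (2/7)·(-1) = 19/21.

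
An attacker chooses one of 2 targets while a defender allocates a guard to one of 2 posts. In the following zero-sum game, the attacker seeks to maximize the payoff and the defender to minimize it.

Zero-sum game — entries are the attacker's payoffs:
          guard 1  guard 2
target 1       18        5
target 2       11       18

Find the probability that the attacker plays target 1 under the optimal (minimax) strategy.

Row minima are 5 and 11, so the attacker's maximin is 11; column maxima are 18 and 18, so the defender's minimax is 18. These differ, so the equilibrium is in mixed strategies.
Let the attacker play target 1 with probability p. The defender is indifferent when 18p + 11(1−p) = 5p + 18(1−p), giving p = 7/20.

7/20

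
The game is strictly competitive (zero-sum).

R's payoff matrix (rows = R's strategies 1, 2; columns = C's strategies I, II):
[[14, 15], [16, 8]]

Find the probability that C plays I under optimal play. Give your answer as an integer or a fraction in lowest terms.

7/9

Row minima are 14 and 8, so R's maximin is 14; column maxima are 16 and 15, so C's minimax is 15. These differ, so the equilibrium is in mixed strategies.
Let C play I with probability q. R is indifferent when 14q + 15(1−q) = 16q + 8(1−q), giving q = 7/9.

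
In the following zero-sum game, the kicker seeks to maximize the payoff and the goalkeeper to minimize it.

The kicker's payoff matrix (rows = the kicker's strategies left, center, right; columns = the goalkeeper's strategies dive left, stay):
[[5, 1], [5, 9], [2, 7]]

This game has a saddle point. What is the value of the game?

5

Row minima: 1, 5, 2 → the kicker's maximin is 5.
Column maxima: 5, 9 → the goalkeeper's minimax is 5.
They coincide at (center, dive left), so the value is 5.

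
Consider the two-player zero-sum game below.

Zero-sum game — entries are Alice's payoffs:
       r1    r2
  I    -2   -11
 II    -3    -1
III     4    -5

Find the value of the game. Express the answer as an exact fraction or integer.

Row I is strictly dominated by row III, so Alice never plays it.
The remaining 2×2 game on (II, III) × (r1, r2) has no saddle point. Let Alice play II with probability p; indifference gives −3p + 4(1−p) = −p − 5(1−p), so p = 9/11.
Similarly Bob's optimal q on r1 is 4/11, and the value is -3·(4/11) + (-1)·(7/11) = -19/11.

-19/11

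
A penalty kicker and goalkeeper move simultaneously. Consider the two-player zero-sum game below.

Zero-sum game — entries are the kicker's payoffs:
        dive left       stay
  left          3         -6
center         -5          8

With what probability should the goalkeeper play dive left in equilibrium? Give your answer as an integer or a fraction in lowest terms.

7/11

Row minima are -6 and -5, so the kicker's maximin is -5; column maxima are 3 and 8, so the goalkeeper's minimax is 3. These differ, so the equilibrium is in mixed strategies.
Let the goalkeeper play dive left with probability q. The kicker is indifferent when 3q − 6(1−q) = −5q + 8(1−q), giving q = 7/11.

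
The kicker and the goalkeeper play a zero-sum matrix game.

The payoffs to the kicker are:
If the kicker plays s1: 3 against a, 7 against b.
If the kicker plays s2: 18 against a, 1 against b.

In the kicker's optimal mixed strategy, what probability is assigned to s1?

17/21

Row minima are 3 and 1, so the kicker's maximin is 3; column maxima are 18 and 7, so the goalkeeper's minimax is 7. These differ, so the equilibrium is in mixed strategies.
Let the kicker play s1 with probability p. The goalkeeper is indifferent when 3p + 18(1−p) = 7p + (1−p), giving p = 17/21.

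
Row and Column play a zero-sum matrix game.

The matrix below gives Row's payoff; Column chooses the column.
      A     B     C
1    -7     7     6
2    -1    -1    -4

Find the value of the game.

-17/8

Column B is strictly dominated by C for Column (it gives Row more in every row).
The remaining 2×2 game on (1, 2) × (A, C) has no saddle point. Let Row play 1 with probability p; indifference gives −7p − (1−p) = 6p − 4(1−p), so p = 3/16.
Similarly Column's optimal q on A is 5/8, and the value is -7·(5/8) + (6)·(3/8) = -17/8.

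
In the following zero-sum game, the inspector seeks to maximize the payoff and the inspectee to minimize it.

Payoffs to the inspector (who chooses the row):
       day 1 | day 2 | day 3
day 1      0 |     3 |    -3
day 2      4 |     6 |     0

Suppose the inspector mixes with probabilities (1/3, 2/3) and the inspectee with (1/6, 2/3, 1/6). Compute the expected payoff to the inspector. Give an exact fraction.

65/18

Against (1/6, 2/3, 1/6), each row's expected payoff is day 1: 3/2; day 2: 14/3.
Taking the (1/3, 2/3)-weighted average: (1/3)·(3/2) + (2/3)·(14/3) = 65/18.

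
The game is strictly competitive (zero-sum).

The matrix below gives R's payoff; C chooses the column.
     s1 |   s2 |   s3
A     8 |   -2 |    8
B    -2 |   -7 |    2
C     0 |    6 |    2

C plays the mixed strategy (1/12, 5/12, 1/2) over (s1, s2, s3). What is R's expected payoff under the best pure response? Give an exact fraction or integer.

23/6

A: (8)·(1/12) + (-2)·(5/12) + (8)·(1/2) = 23/6.
B: (-2)·(1/12) + (-7)·(5/12) + (2)·(1/2) = -25/12.
C: (0)·(1/12) + (6)·(5/12) + (2)·(1/2) = 7/2.
The best pure response is A with expected payoff 23/6.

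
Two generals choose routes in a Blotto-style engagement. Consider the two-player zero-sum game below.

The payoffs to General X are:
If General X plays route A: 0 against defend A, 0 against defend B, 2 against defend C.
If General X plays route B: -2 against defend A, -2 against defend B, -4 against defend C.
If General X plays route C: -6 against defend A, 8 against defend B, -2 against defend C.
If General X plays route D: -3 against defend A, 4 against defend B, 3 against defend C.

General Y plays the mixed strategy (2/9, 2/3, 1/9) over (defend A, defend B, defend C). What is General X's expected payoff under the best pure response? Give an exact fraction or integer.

34/9

route A: (0)·(2/9) + (0)·(2/3) + (2)·(1/9) = 2/9.
route B: (-2)·(2/9) + (-2)·(2/3) + (-4)·(1/9) = -20/9.
route C: (-6)·(2/9) + (8)·(2/3) + (-2)·(1/9) = 34/9.
route D: (-3)·(2/9) + (4)·(2/3) + (3)·(1/9) = 7/3.
The best pure response is route C with expected payoff 34/9.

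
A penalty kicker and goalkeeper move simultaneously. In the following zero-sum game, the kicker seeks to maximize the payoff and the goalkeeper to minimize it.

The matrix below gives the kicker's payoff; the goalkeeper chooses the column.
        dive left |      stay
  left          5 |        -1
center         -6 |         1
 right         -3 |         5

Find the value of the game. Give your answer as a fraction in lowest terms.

11/7

Row center is strictly dominated by row right, so the kicker never plays it.
The remaining 2×2 game on (left, right) × (dive left, stay) has no saddle point. Let the kicker play left with probability p; indifference gives 5p − 3(1−p) = −p + 5(1−p), so p = 4/7.
Similarly the goalkeeper's optimal q on dive left is 3/7, and the value is 5·(3/7) + (-1)·(4/7) = 11/7.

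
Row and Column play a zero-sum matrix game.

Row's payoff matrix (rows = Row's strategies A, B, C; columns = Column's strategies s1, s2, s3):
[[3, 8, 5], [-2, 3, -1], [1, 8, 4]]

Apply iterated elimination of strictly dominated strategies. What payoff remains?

Row B is strictly dominated by row A (3>-2, 8>3, 5>-1); eliminate B.
Column s3 is strictly dominated by s1 for Column (3<5, 1<4); eliminate s3.
Column s2 is strictly dominated by s1 for Column (3<8, 1<8); eliminate s2.
Row C is strictly dominated by row A (3>1); eliminate C.
Only (A, s1) remains, with payoff 3.

3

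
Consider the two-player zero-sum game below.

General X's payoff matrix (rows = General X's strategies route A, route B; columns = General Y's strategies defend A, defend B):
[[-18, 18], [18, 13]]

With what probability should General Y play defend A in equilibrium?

Row minima are -18 and 13, so General X's maximin is 13; column maxima are 18 and 18, so General Y's minimax is 18. These differ, so the equilibrium is in mixed strategies.
Let General Y play defend A with probability q. General X is indifferent when −18q + 18(1−q) = 18q + 13(1−q), giving q = 5/41.

5/41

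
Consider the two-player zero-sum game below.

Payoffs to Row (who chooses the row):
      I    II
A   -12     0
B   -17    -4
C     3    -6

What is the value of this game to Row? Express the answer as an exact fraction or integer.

Row B is strictly dominated by row A, so Row never plays it.
The remaining 2×2 game on (A, C) × (I, II) has no saddle point. Let Row play A with probability p; indifference gives −12p + 3(1−p) = −6(1−p), so p = 3/7.
Similarly Column's optimal q on I is 2/7, and the value is -12·(2/7) + (0)·(5/7) = -24/7.

-24/7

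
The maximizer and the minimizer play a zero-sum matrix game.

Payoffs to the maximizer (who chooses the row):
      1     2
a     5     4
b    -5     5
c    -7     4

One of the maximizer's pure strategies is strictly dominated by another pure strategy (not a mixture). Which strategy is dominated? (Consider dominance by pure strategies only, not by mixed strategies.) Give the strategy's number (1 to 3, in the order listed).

3

Compare c with b: -5 > -7, 5 > 4.
So b strictly dominates c for the maximizer; c is strictly dominated.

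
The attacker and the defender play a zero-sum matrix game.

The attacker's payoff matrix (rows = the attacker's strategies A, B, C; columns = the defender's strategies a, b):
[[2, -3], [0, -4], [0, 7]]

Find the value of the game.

7/6

Row B is strictly dominated by row A, so the attacker never plays it.
The remaining 2×2 game on (A, C) × (a, b) has no saddle point. Let the attacker play A with probability p; indifference gives 2p = −3p + 7(1−p), so p = 7/12.
Similarly the defender's optimal q on a is 5/6, and the value is 2·(5/6) + (-3)·(1/6) = 7/6.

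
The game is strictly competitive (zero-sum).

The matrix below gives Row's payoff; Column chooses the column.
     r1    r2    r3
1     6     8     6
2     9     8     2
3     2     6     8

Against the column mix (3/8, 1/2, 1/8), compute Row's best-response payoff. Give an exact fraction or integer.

1: (6)·(3/8) + (8)·(1/2) + (6)·(1/8) = 7.
2: (9)·(3/8) + (8)·(1/2) + (2)·(1/8) = 61/8.
3: (2)·(3/8) + (6)·(1/2) + (8)·(1/8) = 19/4.
The best pure response is 2 with expected payoff 61/8.

61/8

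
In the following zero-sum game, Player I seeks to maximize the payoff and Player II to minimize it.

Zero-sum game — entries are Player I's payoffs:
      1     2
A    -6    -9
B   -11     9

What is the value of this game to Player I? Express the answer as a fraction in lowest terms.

Row minima are -9 and -11, so Player I's maximin is -9; column maxima are -6 and 9, so Player II's minimax is -6. These differ, so the equilibrium is in mixed strategies.
Let Player I play A with probability p. Player II is indifferent when −6p − 11(1−p) = −9p + 9(1−p), giving p = 20/23.
Let Player II play 1 with probability q. Player I is indifferent when −6q − 9(1−q) = −11q + 9(1−q), giving q = 18/23.
The value is -6·(18/23) + (-9)·(5/23) = -153/23.

-153/23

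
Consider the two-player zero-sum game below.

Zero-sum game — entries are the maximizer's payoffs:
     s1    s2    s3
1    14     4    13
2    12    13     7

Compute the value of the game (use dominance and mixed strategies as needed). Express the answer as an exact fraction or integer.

47/5

Column s1 is strictly dominated by s3 for the minimizer (it gives the maximizer more in every row).
The remaining 2×2 game on (1, 2) × (s2, s3) has no saddle point. Let the maximizer play 1 with probability p; indifference gives 4p + 13(1−p) = 13p + 7(1−p), so p = 2/5.
Similarly the minimizer's optimal q on s2 is 2/5, and the value is 4·(2/5) + (13)·(3/5) = 47/5.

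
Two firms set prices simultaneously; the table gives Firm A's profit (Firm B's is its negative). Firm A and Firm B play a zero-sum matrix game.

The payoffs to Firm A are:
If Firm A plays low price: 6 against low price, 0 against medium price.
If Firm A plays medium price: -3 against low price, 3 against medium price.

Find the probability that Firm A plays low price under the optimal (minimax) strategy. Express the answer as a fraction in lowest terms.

Row minima are 0 and -3, so Firm A's maximin is 0; column maxima are 6 and 3, so Firm B's minimax is 3. These differ, so the equilibrium is in mixed strategies.
Let Firm A play low price with probability p. Firm B is indifferent when 6p − 3(1−p) = 3(1−p), giving p = 1/2.

1/2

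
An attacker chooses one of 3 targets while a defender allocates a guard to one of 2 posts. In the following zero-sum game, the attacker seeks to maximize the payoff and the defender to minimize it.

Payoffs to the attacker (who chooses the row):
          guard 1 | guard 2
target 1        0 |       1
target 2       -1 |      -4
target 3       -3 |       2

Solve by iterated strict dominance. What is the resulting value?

Row target 2 is strictly dominated by row target 1 (0>-1, 1>-4); eliminate target 2.
Column guard 2 is strictly dominated by guard 1 for the defender (0<1, -3<2); eliminate guard 2.
Row target 3 is strictly dominated by row target 1 (0>-3); eliminate target 3.
Only (target 1, guard 1) remains, with payoff 0.

0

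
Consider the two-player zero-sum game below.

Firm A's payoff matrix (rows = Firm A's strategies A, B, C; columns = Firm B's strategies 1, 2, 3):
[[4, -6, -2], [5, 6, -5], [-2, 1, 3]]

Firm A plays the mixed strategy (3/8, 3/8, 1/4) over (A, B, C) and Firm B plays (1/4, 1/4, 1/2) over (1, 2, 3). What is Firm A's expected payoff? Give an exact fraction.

Against (1/4, 1/4, 1/2), each row's expected payoff is A: -3/2; B: 1/4; C: 5/4.
Taking the (3/8, 3/8, 1/4)-weighted average: (3/8)·(-3/2) + (3/8)·(1/4) + (1/4)·(5/4) = -5/32.

-5/32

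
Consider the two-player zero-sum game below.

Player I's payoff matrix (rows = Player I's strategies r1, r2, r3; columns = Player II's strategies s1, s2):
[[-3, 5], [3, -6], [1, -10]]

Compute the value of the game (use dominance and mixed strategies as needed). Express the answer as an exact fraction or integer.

Row r3 is strictly dominated by row r2, so Player I never plays it.
The remaining 2×2 game on (r1, r2) × (s1, s2) has no saddle point. Let Player I play r1 with probability p; indifference gives −3p + 3(1−p) = 5p − 6(1−p), so p = 9/17.
Similarly Player II's optimal q on s1 is 11/17, and the value is -3·(11/17) + (5)·(6/17) = -3/17.

-3/17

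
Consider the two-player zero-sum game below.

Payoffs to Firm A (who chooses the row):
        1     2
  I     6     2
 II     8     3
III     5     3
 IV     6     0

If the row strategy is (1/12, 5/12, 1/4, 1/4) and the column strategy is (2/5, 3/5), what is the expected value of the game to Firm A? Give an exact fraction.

59/15

Against (2/5, 3/5), each row's expected payoff is I: 18/5; II: 5; III: 19/5; IV: 12/5.
Taking the (1/12, 5/12, 1/4, 1/4)-weighted average: (1/12)·(18/5) + (5/12)·(5) + (1/4)·(19/5) + (1/4)·(12/5) = 59/15.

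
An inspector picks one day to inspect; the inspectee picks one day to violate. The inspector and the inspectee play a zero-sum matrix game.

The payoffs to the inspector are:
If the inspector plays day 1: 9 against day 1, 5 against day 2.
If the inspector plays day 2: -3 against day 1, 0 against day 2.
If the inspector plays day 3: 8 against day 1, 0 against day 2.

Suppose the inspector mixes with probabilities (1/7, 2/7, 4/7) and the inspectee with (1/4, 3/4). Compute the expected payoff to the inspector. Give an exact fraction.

Against (1/4, 3/4), each row's expected payoff is day 1: 6; day 2: -3/4; day 3: 2.
Taking the (1/7, 2/7, 4/7)-weighted average: (1/7)·(6) + (2/7)·(-3/4) + (4/7)·(2) = 25/14.

25/14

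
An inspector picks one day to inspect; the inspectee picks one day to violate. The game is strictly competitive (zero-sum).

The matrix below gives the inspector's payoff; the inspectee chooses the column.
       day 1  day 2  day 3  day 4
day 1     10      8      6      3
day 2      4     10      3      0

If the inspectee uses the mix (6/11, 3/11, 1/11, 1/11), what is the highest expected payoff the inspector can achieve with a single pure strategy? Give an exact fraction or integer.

93/11

day 1: (10)·(6/11) + (8)·(3/11) + (6)·(1/11) + (3)·(1/11) = 93/11.
day 2: (4)·(6/11) + (10)·(3/11) + (3)·(1/11) + (0)·(1/11) = 57/11.
The best pure response is day 1 with expected payoff 93/11.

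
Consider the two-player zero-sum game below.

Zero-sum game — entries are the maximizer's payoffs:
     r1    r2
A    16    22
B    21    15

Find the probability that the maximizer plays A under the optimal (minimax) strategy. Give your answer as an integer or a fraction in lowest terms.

1/2

Row minima are 16 and 15, so the maximizer's maximin is 16; column maxima are 21 and 22, so the minimizer's minimax is 21. These differ, so the equilibrium is in mixed strategies.
Let the maximizer play A with probability p. The minimizer is indifferent when 16p + 21(1−p) = 22p + 15(1−p), giving p = 1/2.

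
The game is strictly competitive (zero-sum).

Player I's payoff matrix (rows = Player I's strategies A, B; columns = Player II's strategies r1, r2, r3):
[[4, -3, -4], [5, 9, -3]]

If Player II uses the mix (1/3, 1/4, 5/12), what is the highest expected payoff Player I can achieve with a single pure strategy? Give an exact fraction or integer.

A: (4)·(1/3) + (-3)·(1/4) + (-4)·(5/12) = -13/12.
B: (5)·(1/3) + (9)·(1/4) + (-3)·(5/12) = 8/3.
The best pure response is B with expected payoff 8/3.

8/3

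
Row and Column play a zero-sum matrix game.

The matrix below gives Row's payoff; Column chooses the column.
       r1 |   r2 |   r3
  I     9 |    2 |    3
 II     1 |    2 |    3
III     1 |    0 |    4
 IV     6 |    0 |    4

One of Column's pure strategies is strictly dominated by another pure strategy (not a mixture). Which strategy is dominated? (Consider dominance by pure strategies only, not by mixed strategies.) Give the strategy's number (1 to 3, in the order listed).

3

Column prefers columns that give Row less. Compare r3 with r2: 2 < 3, 2 < 3, 0 < 4, 0 < 4.
So r2 strictly dominates r3 for Column; r3 is strictly dominated.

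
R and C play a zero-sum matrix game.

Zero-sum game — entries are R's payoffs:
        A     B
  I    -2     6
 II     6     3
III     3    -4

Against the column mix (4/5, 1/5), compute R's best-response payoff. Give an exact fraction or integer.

27/5

I: (-2)·(4/5) + (6)·(1/5) = -2/5.
II: (6)·(4/5) + (3)·(1/5) = 27/5.
III: (3)·(4/5) + (-4)·(1/5) = 8/5.
The best pure response is II with expected payoff 27/5.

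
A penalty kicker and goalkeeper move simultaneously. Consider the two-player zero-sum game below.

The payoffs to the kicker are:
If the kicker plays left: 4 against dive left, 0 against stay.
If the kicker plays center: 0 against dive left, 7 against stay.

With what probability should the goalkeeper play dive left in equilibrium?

7/11

Row minima are 0 and 0, so the kicker's maximin is 0; column maxima are 4 and 7, so the goalkeeper's minimax is 4. These differ, so the equilibrium is in mixed strategies.
Let the goalkeeper play dive left with probability q. The kicker is indifferent when 4q = 7(1−q), giving q = 7/11.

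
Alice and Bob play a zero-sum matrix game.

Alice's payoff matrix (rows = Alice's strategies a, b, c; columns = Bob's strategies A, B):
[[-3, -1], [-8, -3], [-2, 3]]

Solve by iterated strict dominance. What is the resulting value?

Column B is strictly dominated by A for Bob (-3<-1, -8<-3, -2<3); eliminate B.
Row b is strictly dominated by row a (-3>-8); eliminate b.
Row a is strictly dominated by row c (-2>-3); eliminate a.
Only (c, A) remains, with payoff -2.

-2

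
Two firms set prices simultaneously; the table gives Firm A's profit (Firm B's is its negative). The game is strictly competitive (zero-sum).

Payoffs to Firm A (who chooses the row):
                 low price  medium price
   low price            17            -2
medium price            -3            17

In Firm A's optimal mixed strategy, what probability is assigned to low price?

Row minima are -2 and -3, so Firm A's maximin is -2; column maxima are 17 and 17, so Firm B's minimax is 17. These differ, so the equilibrium is in mixed strategies.
Let Firm A play low price with probability p. Firm B is indifferent when 17p − 3(1−p) = −2p + 17(1−p), giving p = 20/39.

20/39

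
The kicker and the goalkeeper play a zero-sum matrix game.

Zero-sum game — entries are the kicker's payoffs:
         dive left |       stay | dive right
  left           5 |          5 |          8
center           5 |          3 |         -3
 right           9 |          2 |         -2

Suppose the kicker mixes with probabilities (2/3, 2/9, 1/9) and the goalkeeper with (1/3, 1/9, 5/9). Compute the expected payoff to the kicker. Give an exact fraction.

Against (1/3, 1/9, 5/9), each row's expected payoff is left: 20/3; center: 1/3; right: 19/9.
Taking the (2/3, 2/9, 1/9)-weighted average: (2/3)·(20/3) + (2/9)·(1/3) + (1/9)·(19/9) = 385/81.

385/81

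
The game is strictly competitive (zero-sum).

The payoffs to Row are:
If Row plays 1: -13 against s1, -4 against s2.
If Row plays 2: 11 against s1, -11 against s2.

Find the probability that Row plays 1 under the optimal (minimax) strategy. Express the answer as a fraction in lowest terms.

Row minima are -13 and -11, so Row's maximin is -11; column maxima are 11 and -4, so Column's minimax is -4. These differ, so the equilibrium is in mixed strategies.
Let Row play 1 with probability p. Column is indifferent when −13p + 11(1−p) = −4p − 11(1−p), giving p = 22/31.

22/31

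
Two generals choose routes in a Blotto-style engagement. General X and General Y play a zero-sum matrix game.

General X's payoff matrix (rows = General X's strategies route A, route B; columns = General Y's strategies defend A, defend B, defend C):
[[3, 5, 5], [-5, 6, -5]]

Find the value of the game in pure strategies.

3

Row minima: 3, -5 → General X's maximin is 3.
Column maxima: 3, 6, 5 → General Y's minimax is 3.
They coincide at (route A, defend A), so the value is 3.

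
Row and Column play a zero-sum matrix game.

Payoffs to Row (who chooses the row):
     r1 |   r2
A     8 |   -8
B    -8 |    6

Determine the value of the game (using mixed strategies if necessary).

Row minima are -8 and -8, so Row's maximin is -8; column maxima are 8 and 6, so Column's minimax is 6. These differ, so the equilibrium is in mixed strategies.
Let Row play A with probability p. Column is indifferent when 8p − 8(1−p) = −8p + 6(1−p), giving p = 7/15.
Let Column play r1 with probability q. Row is indifferent when 8q − 8(1−q) = −8q + 6(1−q), giving q = 7/15.
The value is 8·(7/15) + (-8)·(8/15) = -8/15.

-8/15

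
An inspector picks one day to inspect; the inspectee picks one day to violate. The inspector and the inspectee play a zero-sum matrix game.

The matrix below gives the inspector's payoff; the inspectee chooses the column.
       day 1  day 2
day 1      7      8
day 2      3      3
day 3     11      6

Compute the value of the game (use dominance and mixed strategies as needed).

23/3

Row day 2 is strictly dominated by row day 1, so the inspector never plays it.
The remaining 2×2 game on (day 1, day 3) × (day 1, day 2) has no saddle point. Let the inspector play day 1 with probability p; indifference gives 7p + 11(1−p) = 8p + 6(1−p), so p = 5/6.
Similarly the inspectee's optimal q on day 1 is 1/3, and the value is 7·(1/3) + (8)·(2/3) = 23/3.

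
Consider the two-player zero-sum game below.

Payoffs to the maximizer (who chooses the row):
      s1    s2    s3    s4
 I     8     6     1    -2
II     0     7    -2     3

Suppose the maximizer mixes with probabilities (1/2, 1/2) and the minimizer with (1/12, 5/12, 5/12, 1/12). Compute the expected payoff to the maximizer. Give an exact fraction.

Against (1/12, 5/12, 5/12, 1/12), each row's expected payoff is I: 41/12; II: 7/3.
Taking the (1/2, 1/2)-weighted average: (1/2)·(41/12) + (1/2)·(7/3) = 23/8.

23/8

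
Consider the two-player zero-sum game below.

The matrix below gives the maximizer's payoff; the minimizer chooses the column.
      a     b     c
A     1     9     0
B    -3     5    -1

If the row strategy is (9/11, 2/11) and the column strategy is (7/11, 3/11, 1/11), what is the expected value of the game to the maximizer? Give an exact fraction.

Against (7/11, 3/11, 1/11), each row's expected payoff is A: 34/11; B: -7/11.
Taking the (9/11, 2/11)-weighted average: (9/11)·(34/11) + (2/11)·(-7/11) = 292/121.

292/121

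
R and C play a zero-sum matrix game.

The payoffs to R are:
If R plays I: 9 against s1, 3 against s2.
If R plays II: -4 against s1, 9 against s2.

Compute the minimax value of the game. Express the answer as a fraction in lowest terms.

Row minima are 3 and -4, so R's maximin is 3; column maxima are 9 and 9, so C's minimax is 9. These differ, so the equilibrium is in mixed strategies.
Let R play I with probability p. C is indifferent when 9p − 4(1−p) = 3p + 9(1−p), giving p = 13/19.
Let C play s1 with probability q. R is indifferent when 9q + 3(1−q) = −4q + 9(1−q), giving q = 6/19.
The value is 9·(6/19) + (3)·(13/19) = 93/19.

93/19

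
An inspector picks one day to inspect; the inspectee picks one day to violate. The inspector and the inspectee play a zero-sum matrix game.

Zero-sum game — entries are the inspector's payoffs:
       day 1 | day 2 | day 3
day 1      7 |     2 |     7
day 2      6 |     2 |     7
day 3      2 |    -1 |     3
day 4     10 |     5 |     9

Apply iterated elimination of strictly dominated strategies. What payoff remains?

Column day 1 is strictly dominated by day 2 for the inspectee (2<7, 2<6, -1<2, 5<10); eliminate day 1.
Column day 3 is strictly dominated by day 2 for the inspectee (2<7, 2<7, -1<3, 5<9); eliminate day 3.
Row day 1 is strictly dominated by row day 4 (5>2); eliminate day 1.
Row day 3 is strictly dominated by row day 2 (2>-1); eliminate day 3.
Row day 2 is strictly dominated by row day 4 (5>2); eliminate day 2.
Only (day 4, day 2) remains, with payoff 5.

5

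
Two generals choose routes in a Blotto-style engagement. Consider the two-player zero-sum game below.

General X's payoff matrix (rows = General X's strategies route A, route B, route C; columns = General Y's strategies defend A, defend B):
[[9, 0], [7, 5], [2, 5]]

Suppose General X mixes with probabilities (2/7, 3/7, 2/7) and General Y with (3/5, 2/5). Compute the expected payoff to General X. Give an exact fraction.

Against (3/5, 2/5), each row's expected payoff is route A: 27/5; route B: 31/5; route C: 16/5.
Taking the (2/7, 3/7, 2/7)-weighted average: (2/7)·(27/5) + (3/7)·(31/5) + (2/7)·(16/5) = 179/35.

179/35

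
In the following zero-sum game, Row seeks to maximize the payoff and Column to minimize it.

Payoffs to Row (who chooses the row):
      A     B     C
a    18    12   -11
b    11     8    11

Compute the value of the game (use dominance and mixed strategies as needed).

110/13

Column A is strictly dominated by B for Column (it gives Row more in every row).
The remaining 2×2 game on (a, b) × (B, C) has no saddle point. Let Row play a with probability p; indifference gives 12p + 8(1−p) = −11p + 11(1−p), so p = 3/26.
Similarly Column's optimal q on B is 11/13, and the value is 12·(11/13) + (-11)·(2/13) = 110/13.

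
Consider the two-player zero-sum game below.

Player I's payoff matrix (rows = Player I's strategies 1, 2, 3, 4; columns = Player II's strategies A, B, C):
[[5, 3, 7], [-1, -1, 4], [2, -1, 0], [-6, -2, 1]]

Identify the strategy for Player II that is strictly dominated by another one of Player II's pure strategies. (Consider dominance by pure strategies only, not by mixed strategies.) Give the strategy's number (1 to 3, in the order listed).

3

Player II prefers columns that give Player I less. Compare C with B: 3 < 7, -1 < 4, -1 < 0, -2 < 1.
So B strictly dominates C for Player II; C is strictly dominated.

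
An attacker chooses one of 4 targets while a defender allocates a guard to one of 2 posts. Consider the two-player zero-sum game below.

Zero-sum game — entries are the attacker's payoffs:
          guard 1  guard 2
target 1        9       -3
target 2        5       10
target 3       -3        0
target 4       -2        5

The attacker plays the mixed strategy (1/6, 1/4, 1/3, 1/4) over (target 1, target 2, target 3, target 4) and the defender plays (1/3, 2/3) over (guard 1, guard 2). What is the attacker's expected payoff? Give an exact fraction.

31/12

Against (1/3, 2/3), each row's expected payoff is target 1: 1; target 2: 25/3; target 3: -1; target 4: 8/3.
Taking the (1/6, 1/4, 1/3, 1/4)-weighted average: (1/6)·(1) + (1/4)·(25/3) + (1/3)·(-1) + (1/4)·(8/3) = 31/12.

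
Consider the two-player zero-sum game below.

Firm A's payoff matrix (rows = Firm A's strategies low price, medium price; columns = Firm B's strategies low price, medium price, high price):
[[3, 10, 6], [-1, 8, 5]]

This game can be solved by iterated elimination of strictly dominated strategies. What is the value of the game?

3

Column high price is strictly dominated by low price for Firm B (3<6, -1<5); eliminate high price.
Row medium price is strictly dominated by row low price (3>-1, 10>8); eliminate medium price.
Column medium price is strictly dominated by low price for Firm B (3<10); eliminate medium price.
Only (low price, low price) remains, with payoff 3.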